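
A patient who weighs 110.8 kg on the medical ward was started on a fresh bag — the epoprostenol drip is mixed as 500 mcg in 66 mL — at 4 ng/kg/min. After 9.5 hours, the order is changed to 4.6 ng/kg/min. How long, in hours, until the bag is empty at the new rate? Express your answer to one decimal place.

8.1 hours

Initial rate:
Dose = 4 ng/kg/min × 110.8 kg = 443.2 ng/min
443.2 ng/min × 60 min/hr = 26592 ng/hr
Concentration = 500 mcg ÷ 66 mL = 7.575758 mcg/mL = 7575.758 ng/mL
Rate = 26592 ng/hr ÷ 7575.758 ng/mL = 3.510144 mL/hr
Volume infused so far = 3.510144 mL/hr × 9.5 hr = 33.34637 mL
Volume remaining = 66 − 33.34637 = 32.65363 mL
New rate:
Dose = 4.6 ng/kg/min × 110.8 kg = 509.68 ng/min
509.68 ng/min × 60 min/hr = 30580.8 ng/hr
Rate = 30580.8 ng/hr ÷ 7575.758 ng/mL = 4.036666 mL/hr
Time remaining = 32.65363 mL ÷ 4.036666 mL/hr = 8.089259 hr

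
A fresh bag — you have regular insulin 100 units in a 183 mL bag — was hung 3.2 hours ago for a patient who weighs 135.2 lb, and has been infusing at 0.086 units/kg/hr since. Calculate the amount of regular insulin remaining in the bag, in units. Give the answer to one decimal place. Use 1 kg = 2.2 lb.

83.1 units

Weight = 135.2 lb ÷ 2.2 lb/kg = 61.45455 kg
Dose = 0.086 units/kg/hr × 61.45455 kg = 5.285091 units/hr
Concentration = 100 units ÷ 183 mL = 0.5464481 units/mL
Rate = 5.285091 units/hr ÷ 0.5464481 units/mL = 9.671716 mL/hr
Volume infused = 9.671716 mL/hr × 3.2 hr = 30.94949 mL
Volume remaining = 183 − 30.94949 = 152.0505 mL
Drug remaining = 152.0505 mL × 0.5464481 units/mL = 83.08771 units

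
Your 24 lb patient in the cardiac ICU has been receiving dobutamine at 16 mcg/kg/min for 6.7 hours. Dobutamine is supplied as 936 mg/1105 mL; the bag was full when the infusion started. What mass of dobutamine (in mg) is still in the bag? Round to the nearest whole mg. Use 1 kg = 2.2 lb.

866 mg

Weight = 24 lb ÷ 2.2 lb/kg = 10.90909 kg
Dose = 16 mcg/kg/min × 10.90909 kg = 174.5455 mcg/min
174.5455 mcg/min × 60 min/hr = 10472.73 mcg/hr
Concentration = 936 mg ÷ 1105 mL = 0.8470588 mg/mL = 847.0588 mcg/mL
Rate = 10472.73 mcg/hr ÷ 847.0588 mcg/mL = 12.36364 mL/hr
Volume infused = 12.36364 mL/hr × 6.7 hr = 82.83636 mL
Volume remaining = 1105 − 82.83636 = 1022.164 mL
Drug remaining = 1022.164 mL × 847.0588 mcg/mL = 865832.7 mcg = 865.8327 mg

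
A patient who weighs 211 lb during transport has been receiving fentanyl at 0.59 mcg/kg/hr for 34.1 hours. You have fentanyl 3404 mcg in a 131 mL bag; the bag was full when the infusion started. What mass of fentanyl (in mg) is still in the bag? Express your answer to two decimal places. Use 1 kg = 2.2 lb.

1.47 mg

Weight = 211 lb ÷ 2.2 lb/kg = 95.90909 kg
Dose = 0.59 mcg/kg/hr × 95.90909 kg = 56.58636 mcg/hr
Concentration = 3404 mcg ÷ 131 mL = 25.98473 mcg/mL
Rate = 56.58636 mcg/hr ÷ 25.98473 mcg/mL = 2.177677 mL/hr
Volume infused = 2.177677 mL/hr × 34.1 hr = 74.2588 mL
Volume remaining = 131 − 74.2588 = 56.7412 mL
Drug remaining = 56.7412 mL × 25.98473 mcg/mL = 1474.405 mcg = 1.474405 mg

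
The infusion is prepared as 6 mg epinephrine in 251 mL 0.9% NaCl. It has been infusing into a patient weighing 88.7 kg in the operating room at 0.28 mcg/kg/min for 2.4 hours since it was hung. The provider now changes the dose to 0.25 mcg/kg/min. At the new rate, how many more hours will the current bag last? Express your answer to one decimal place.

Initial rate:
Dose = 0.28 mcg/kg/min × 88.7 kg = 24.836 mcg/min
24.836 mcg/min × 60 min/hr = 1490.16 mcg/hr
Concentration = 6 mg ÷ 251 mL = 0.02390438 mg/mL = 23.90438 mcg/mL
Rate = 1490.16 mcg/hr ÷ 23.90438 mcg/mL = 62.33836 mL/hr
Volume infused so far = 62.33836 mL/hr × 2.4 hr = 149.6121 mL
Volume remaining = 251 − 149.6121 = 101.3879 mL
New rate:
Dose = 0.25 mcg/kg/min × 88.7 kg = 22.175 mcg/min
22.175 mcg/min × 60 min/hr = 1330.5 mcg/hr
Rate = 1330.5 mcg/hr ÷ 23.90438 mcg/mL = 55.65925 mL/hr
Time remaining = 101.3879 mL ÷ 55.65925 mL/hr = 1.821583 hr

1.8 hours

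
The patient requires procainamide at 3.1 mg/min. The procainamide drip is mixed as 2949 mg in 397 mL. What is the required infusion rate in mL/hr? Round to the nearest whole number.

25 mL/hr

3.1 mg/min × 60 min/hr = 186 mg/hr
Concentration = 2949 mg ÷ 397 mL = 7.428212 mg/mL
Rate = 186 mg/hr ÷ 7.428212 mg/mL = 25.03967 mL/hr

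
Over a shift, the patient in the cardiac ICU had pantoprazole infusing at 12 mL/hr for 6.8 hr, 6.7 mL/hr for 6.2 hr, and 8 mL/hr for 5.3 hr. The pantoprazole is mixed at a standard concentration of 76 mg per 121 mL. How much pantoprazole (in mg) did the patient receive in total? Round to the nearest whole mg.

104 mg

Concentration = 76 mg ÷ 121 mL = 0.6280992 mg/mL
Stage 1: 12 mL/hr × 6.8 hr = 81.6 mL → 81.6 mL × 0.6280992 mg/mL = 51.25289 mg
Stage 2: 6.7 mL/hr × 6.2 hr = 41.54 mL → 41.54 mL × 0.6280992 mg/mL = 26.09124 mg
Stage 3: 8 mL/hr × 5.3 hr = 42.4 mL → 42.4 mL × 0.6280992 mg/mL = 26.6314 mg
Total = 51.25289 + 26.09124 + 26.6314 = 103.9755 mg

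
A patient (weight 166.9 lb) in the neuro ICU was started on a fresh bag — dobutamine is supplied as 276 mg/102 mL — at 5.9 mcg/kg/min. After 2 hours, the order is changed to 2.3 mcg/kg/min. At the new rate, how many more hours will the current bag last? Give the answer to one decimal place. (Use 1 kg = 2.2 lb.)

Initial rate:
Weight = 166.9 lb ÷ 2.2 lb/kg = 75.86364 kg
Dose = 5.9 mcg/kg/min × 75.86364 kg = 447.5955 mcg/min
447.5955 mcg/min × 60 min/hr = 26855.73 mcg/hr
Concentration = 276 mg ÷ 102 mL = 2.705882 mg/mL = 2705.882 mcg/mL
Rate = 26855.73 mcg/hr ÷ 2705.882 mcg/mL = 9.924943 mL/hr
Volume infused so far = 9.924943 mL/hr × 2 hr = 19.84989 mL
Volume remaining = 102 − 19.84989 = 82.15011 mL
New rate:
Dose = 2.3 mcg/kg/min × 75.86364 kg = 174.4864 mcg/min
174.4864 mcg/min × 60 min/hr = 10469.18 mcg/hr
Rate = 10469.18 mcg/hr ÷ 2705.882 mcg/mL = 3.869045 mL/hr
Time remaining = 82.15011 mL ÷ 3.869045 mL/hr = 21.23266 hr

21.2 hours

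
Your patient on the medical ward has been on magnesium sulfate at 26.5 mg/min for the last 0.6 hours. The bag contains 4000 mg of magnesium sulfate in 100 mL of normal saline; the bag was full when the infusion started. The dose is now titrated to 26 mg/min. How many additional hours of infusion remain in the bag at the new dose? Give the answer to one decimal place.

2.0 hours

Initial rate:
26.5 mg/min × 60 min/hr = 1590 mg/hr
Concentration = 4000 mg ÷ 100 mL = 40 mg/mL
Rate = 1590 mg/hr ÷ 40 mg/mL = 39.75 mL/hr
Volume infused so far = 39.75 mL/hr × 0.6 hr = 23.85 mL
Volume remaining = 100 − 23.85 = 76.15 mL
New rate:
26 mg/min × 60 min/hr = 1560 mg/hr
Rate = 1560 mg/hr ÷ 40 mg/mL = 39 mL/hr
Time remaining = 76.15 mL ÷ 39 mL/hr = 1.952564 hr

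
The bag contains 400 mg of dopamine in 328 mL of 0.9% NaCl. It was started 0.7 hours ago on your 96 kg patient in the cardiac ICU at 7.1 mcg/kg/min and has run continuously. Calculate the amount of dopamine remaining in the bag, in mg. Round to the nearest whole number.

Dose = 7.1 mcg/kg/min × 96 kg = 681.6 mcg/min
681.6 mcg/min × 60 min/hr = 40896 mcg/hr
Concentration = 400 mg ÷ 328 mL = 1.219512 mg/mL = 1219.512 mcg/mL
Rate = 40896 mcg/hr ÷ 1219.512 mcg/mL = 33.53472 mL/hr
Volume infused = 33.53472 mL/hr × 0.7 hr = 23.4743 mL
Volume remaining = 328 − 23.4743 = 304.5257 mL
Drug remaining = 304.5257 mL × 1219.512 mcg/mL = 371372.8 mcg = 371.3728 mg

371 mg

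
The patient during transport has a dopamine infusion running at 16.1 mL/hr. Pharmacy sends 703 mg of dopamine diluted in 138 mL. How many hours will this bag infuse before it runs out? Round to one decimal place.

Duration = 138 mL ÷ 16.1 mL/hr = 8.571429 hr

8.6 hours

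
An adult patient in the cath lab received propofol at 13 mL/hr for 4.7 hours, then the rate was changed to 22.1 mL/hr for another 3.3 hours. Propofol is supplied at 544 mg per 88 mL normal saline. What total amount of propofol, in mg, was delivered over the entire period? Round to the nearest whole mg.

Concentration = 544 mg ÷ 88 mL = 6.181818 mg/mL
Stage 1: 13 mL/hr × 4.7 hr = 61.1 mL → 61.1 mL × 6.181818 mg/mL = 377.7091 mg
Stage 2: 22.1 mL/hr × 3.3 hr = 72.93 mL → 72.93 mL × 6.181818 mg/mL = 450.84 mg
Total = 377.7091 + 450.84 = 828.5491 mg

829 mg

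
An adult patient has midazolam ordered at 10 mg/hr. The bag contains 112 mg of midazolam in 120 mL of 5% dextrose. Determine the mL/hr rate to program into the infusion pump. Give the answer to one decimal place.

10.7 mL/hr

Concentration = 112 mg ÷ 120 mL = 0.9333333 mg/mL
Rate = 10 mg/hr ÷ 0.9333333 mg/mL = 10.71429 mL/hr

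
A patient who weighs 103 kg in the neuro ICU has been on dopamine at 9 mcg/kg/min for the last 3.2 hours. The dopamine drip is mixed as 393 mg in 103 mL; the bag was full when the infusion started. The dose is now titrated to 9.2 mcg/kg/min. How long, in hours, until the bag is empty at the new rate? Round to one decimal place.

Initial rate:
Dose = 9 mcg/kg/min × 103 kg = 927 mcg/min
927 mcg/min × 60 min/hr = 55620 mcg/hr
Concentration = 393 mg ÷ 103 mL = 3.815534 mg/mL = 3815.534 mcg/mL
Rate = 55620 mcg/hr ÷ 3815.534 mcg/mL = 14.57725 mL/hr
Volume infused so far = 14.57725 mL/hr × 3.2 hr = 46.64721 mL
Volume remaining = 103 − 46.64721 = 56.35279 mL
New rate:
Dose = 9.2 mcg/kg/min × 103 kg = 947.6 mcg/min
947.6 mcg/min × 60 min/hr = 56856 mcg/hr
Rate = 56856 mcg/hr ÷ 3815.534 mcg/mL = 14.90119 mL/hr
Time remaining = 56.35279 mL ÷ 14.90119 mL/hr = 3.781764 hr

3.8 hours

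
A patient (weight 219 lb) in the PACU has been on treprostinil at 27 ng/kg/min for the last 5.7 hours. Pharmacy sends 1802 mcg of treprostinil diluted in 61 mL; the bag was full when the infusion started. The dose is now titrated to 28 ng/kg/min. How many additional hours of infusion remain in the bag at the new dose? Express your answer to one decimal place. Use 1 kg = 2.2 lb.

5.3 hours

Initial rate:
Weight = 219 lb ÷ 2.2 lb/kg = 99.54545 kg
Dose = 27 ng/kg/min × 99.54545 kg = 2687.727 ng/min
2687.727 ng/min × 60 min/hr = 161263.6 ng/hr
Concentration = 1802 mcg ÷ 61 mL = 29.54098 mcg/mL = 29540.98 ng/mL
Rate = 161263.6 ng/hr ÷ 29540.98 ng/mL = 5.45898 mL/hr
Volume infused so far = 5.45898 mL/hr × 5.7 hr = 31.11619 mL
Volume remaining = 61 − 31.11619 = 29.88381 mL
New rate:
Dose = 28 ng/kg/min × 99.54545 kg = 2787.273 ng/min
2787.273 ng/min × 60 min/hr = 167236.4 ng/hr
Rate = 167236.4 ng/hr ÷ 29540.98 ng/mL = 5.661164 mL/hr
Time remaining = 29.88381 mL ÷ 5.661164 mL/hr = 5.27874 hr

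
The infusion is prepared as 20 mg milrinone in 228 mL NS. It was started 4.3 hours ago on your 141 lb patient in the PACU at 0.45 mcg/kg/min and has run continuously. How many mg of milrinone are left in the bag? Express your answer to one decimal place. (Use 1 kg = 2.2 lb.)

Weight = 141 lb ÷ 2.2 lb/kg = 64.09091 kg
Dose = 0.45 mcg/kg/min × 64.09091 kg = 28.84091 mcg/min
28.84091 mcg/min × 60 min/hr = 1730.455 mcg/hr
Concentration = 20 mg ÷ 228 mL = 0.0877193 mg/mL = 87.7193 mcg/mL
Rate = 1730.455 mcg/hr ÷ 87.7193 mcg/mL = 19.72718 mL/hr
Volume infused = 19.72718 mL/hr × 4.3 hr = 84.82688 mL
Volume remaining = 228 − 84.82688 = 143.1731 mL
Drug remaining = 143.1731 mL × 87.7193 mcg/mL = 12559.05 mcg = 12.55905 mg

12.6 mg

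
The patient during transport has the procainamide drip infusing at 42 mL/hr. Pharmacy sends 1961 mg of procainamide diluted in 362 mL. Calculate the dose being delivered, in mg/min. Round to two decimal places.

Concentration = 1961 mg ÷ 362 mL = 5.417127 mg/mL
Drug rate = 42 mL/hr × 5.417127 mg/mL = 227.5193 mg/hr
227.5193 mg/hr ÷ 60 min/hr = 3.791989 mg/min

3.79 mg/min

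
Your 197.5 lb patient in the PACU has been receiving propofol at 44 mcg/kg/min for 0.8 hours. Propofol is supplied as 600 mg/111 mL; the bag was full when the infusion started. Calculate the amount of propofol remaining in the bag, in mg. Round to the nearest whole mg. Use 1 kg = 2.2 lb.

410 mg

Weight = 197.5 lb ÷ 2.2 lb/kg = 89.77273 kg
Dose = 44 mcg/kg/min × 89.77273 kg = 3950 mcg/min
3950 mcg/min × 60 min/hr = 237000 mcg/hr
Concentration = 600 mg ÷ 111 mL = 5.405405 mg/mL = 5405.405 mcg/mL
Rate = 237000 mcg/hr ÷ 5405.405 mcg/mL = 43.845 mL/hr
Volume infused = 43.845 mL/hr × 0.8 hr = 35.076 mL
Volume remaining = 111 − 35.076 = 75.924 mL
Drug remaining = 75.924 mL × 5405.405 mcg/mL = 410400 mcg = 410.4 mg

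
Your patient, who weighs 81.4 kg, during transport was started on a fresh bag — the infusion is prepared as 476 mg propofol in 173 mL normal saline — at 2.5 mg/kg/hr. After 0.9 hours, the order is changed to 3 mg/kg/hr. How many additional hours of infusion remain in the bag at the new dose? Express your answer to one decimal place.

Initial rate:
Dose = 2.5 mg/kg/hr × 81.4 kg = 203.5 mg/hr
Concentration = 476 mg ÷ 173 mL = 2.751445 mg/mL
Rate = 203.5 mg/hr ÷ 2.751445 mg/mL = 73.96113 mL/hr
Volume infused so far = 73.96113 mL/hr × 0.9 hr = 66.56502 mL
Volume remaining = 173 − 66.56502 = 106.435 mL
New rate:
Dose = 3 mg/kg/hr × 81.4 kg = 244.2 mg/hr
Rate = 244.2 mg/hr ÷ 2.751445 mg/mL = 88.75336 mL/hr
Time remaining = 106.435 mL ÷ 88.75336 mL/hr = 1.199222 hr

1.2 hours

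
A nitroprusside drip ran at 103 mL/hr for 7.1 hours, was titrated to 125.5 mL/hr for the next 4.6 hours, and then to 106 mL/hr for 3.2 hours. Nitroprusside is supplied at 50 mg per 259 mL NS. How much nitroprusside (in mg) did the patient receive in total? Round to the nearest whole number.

318 mg

Concentration = 50 mg ÷ 259 mL = 0.1930502 mg/mL
Stage 1: 103 mL/hr × 7.1 hr = 731.3 mL → 731.3 mL × 0.1930502 mg/mL = 141.1776 mg
Stage 2: 125.5 mL/hr × 4.6 hr = 577.3 mL → 577.3 mL × 0.1930502 mg/mL = 111.4479 mg
Stage 3: 106 mL/hr × 3.2 hr = 339.2 mL → 339.2 mL × 0.1930502 mg/mL = 65.48263 mg
Total = 141.1776 + 111.4479 + 65.48263 = 318.1081 mg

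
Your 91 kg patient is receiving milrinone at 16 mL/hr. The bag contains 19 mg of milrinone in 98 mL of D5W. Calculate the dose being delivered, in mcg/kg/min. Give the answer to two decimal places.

0.57 mcg/kg/min

Concentration = 19 mg ÷ 98 mL = 0.1938776 mg/mL = 193.8776 mcg/mL
Drug rate = 16 mL/hr × 193.8776 mcg/mL = 3102.041 mcg/hr
3102.041 mcg/hr ÷ 60 min/hr = 51.70068 mcg/min
51.70068 mcg/min ÷ 91 kg = 0.5681393 mcg/kg/min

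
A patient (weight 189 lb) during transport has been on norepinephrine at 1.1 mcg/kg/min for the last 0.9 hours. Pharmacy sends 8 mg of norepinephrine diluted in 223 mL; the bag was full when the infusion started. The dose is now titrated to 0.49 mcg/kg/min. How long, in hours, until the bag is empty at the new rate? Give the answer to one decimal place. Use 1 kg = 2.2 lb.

1.1 hours

Initial rate:
Weight = 189 lb ÷ 2.2 lb/kg = 85.90909 kg
Dose = 1.1 mcg/kg/min × 85.90909 kg = 94.5 mcg/min
94.5 mcg/min × 60 min/hr = 5670 mcg/hr
Concentration = 8 mg ÷ 223 mL = 0.03587444 mg/mL = 35.87444 mcg/mL
Rate = 5670 mcg/hr ÷ 35.87444 mcg/mL = 158.0513 mL/hr
Volume infused so far = 158.0513 mL/hr × 0.9 hr = 142.2461 mL
Volume remaining = 223 − 142.2461 = 80.75387 mL
New rate:
Dose = 0.49 mcg/kg/min × 85.90909 kg = 42.09545 mcg/min
42.09545 mcg/min × 60 min/hr = 2525.727 mcg/hr
Rate = 2525.727 mcg/hr ÷ 35.87444 mcg/mL = 70.40465 mL/hr
Time remaining = 80.75387 mL ÷ 70.40465 mL/hr = 1.146996 hr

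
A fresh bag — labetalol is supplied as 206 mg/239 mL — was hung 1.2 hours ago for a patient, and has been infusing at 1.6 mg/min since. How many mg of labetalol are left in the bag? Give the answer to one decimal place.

1.6 mg/min × 60 min/hr = 96 mg/hr
Concentration = 206 mg ÷ 239 mL = 0.8619247 mg/mL
Rate = 96 mg/hr ÷ 0.8619247 mg/mL = 111.3786 mL/hr
Volume infused = 111.3786 mL/hr × 1.2 hr = 133.6544 mL
Volume remaining = 239 − 133.6544 = 105.3456 mL
Drug remaining = 105.3456 mL × 0.8619247 mg/mL = 90.8 mg

90.8 mg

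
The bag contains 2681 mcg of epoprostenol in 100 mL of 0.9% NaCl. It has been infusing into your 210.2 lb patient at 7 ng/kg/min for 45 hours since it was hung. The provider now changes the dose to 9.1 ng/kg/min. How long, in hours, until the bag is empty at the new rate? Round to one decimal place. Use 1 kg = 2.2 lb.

16.8 hours

Initial rate:
Weight = 210.2 lb ÷ 2.2 lb/kg = 95.54545 kg
Dose = 7 ng/kg/min × 95.54545 kg = 668.8182 ng/min
668.8182 ng/min × 60 min/hr = 40129.09 ng/hr
Concentration = 2681 mcg ÷ 100 mL = 26.81 mcg/mL = 26810 ng/mL
Rate = 40129.09 ng/hr ÷ 26810 ng/mL = 1.496796 mL/hr
Volume infused so far = 1.496796 mL/hr × 45 hr = 67.3558 mL
Volume remaining = 100 − 67.3558 = 32.6442 mL
New rate:
Dose = 9.1 ng/kg/min × 95.54545 kg = 869.4636 ng/min
869.4636 ng/min × 60 min/hr = 52167.82 ng/hr
Rate = 52167.82 ng/hr ÷ 26810 ng/mL = 1.945834 mL/hr
Time remaining = 32.6442 mL ÷ 1.945834 mL/hr = 16.77645 hr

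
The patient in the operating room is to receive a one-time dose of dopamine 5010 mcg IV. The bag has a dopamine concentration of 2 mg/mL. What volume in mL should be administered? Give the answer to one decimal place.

2.5 mL

Concentration = 2 mg/mL = 2000 mcg/mL
Volume = 5010 mcg ÷ 2000 mcg/mL = 2.505 mL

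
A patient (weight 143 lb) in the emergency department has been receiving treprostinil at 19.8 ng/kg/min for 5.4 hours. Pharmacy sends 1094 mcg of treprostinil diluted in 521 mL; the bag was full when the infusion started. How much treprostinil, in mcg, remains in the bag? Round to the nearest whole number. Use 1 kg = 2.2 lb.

677 mcg

Weight = 143 lb ÷ 2.2 lb/kg = 65 kg
Dose = 19.8 ng/kg/min × 65 kg = 1287 ng/min
1287 ng/min × 60 min/hr = 77220 ng/hr
Concentration = 1094 mcg ÷ 521 mL = 2.099808 mcg/mL = 2099.808 ng/mL
Rate = 77220 ng/hr ÷ 2099.808 ng/mL = 36.77479 mL/hr
Volume infused = 36.77479 mL/hr × 5.4 hr = 198.5839 mL
Volume remaining = 521 − 198.5839 = 322.4161 mL
Drug remaining = 322.4161 mL × 2099.808 ng/mL = 677012 ng = 677.012 mcg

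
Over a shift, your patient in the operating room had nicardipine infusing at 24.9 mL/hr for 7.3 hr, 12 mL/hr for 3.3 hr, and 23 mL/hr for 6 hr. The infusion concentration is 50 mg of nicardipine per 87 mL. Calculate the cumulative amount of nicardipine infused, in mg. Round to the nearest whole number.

Concentration = 50 mg ÷ 87 mL = 0.5747126 mg/mL
Stage 1: 24.9 mL/hr × 7.3 hr = 181.77 mL → 181.77 mL × 0.5747126 mg/mL = 104.4655 mg
Stage 2: 12 mL/hr × 3.3 hr = 39.6 mL → 39.6 mL × 0.5747126 mg/mL = 22.75862 mg
Stage 3: 23 mL/hr × 6 hr = 138 mL → 138 mL × 0.5747126 mg/mL = 79.31034 mg
Total = 104.4655 + 22.75862 + 79.31034 = 206.5345 mg

207 mg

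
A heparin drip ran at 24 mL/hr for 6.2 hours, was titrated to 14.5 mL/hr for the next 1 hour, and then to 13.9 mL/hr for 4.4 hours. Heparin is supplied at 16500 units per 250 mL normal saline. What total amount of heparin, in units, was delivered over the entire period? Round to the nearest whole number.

14814 units

Concentration = 16500 units ÷ 250 mL = 66 units/mL
Stage 1: 24 mL/hr × 6.2 hr = 148.8 mL → 148.8 mL × 66 units/mL = 9820.8 units
Stage 2: 14.5 mL/hr × 1 hr = 14.5 mL → 14.5 mL × 66 units/mL = 957 units
Stage 3: 13.9 mL/hr × 4.4 hr = 61.16 mL → 61.16 mL × 66 units/mL = 4036.56 units
Total = 9820.8 + 957 + 4036.56 = 14814.36 units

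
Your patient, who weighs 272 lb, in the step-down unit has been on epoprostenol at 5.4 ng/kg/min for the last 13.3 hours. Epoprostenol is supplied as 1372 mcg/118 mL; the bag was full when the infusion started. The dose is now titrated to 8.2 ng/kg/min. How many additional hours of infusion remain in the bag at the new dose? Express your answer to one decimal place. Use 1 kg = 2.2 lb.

Initial rate:
Weight = 272 lb ÷ 2.2 lb/kg = 123.6364 kg
Dose = 5.4 ng/kg/min × 123.6364 kg = 667.6364 ng/min
667.6364 ng/min × 60 min/hr = 40058.18 ng/hr
Concentration = 1372 mcg ÷ 118 mL = 11.62712 mcg/mL = 11627.12 ng/mL
Rate = 40058.18 ng/hr ÷ 11627.12 ng/mL = 3.445237 mL/hr
Volume infused so far = 3.445237 mL/hr × 13.3 hr = 45.82165 mL
Volume remaining = 118 − 45.82165 = 72.17835 mL
New rate:
Dose = 8.2 ng/kg/min × 123.6364 kg = 1013.818 ng/min
1013.818 ng/min × 60 min/hr = 60829.09 ng/hr
Rate = 60829.09 ng/hr ÷ 11627.12 ng/mL = 5.231657 mL/hr
Time remaining = 72.17835 mL ÷ 5.231657 mL/hr = 13.79646 hr

13.8 hours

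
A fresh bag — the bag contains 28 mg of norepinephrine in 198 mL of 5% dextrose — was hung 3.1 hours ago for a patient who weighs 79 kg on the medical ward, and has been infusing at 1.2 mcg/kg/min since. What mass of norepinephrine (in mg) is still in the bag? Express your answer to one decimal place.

Dose = 1.2 mcg/kg/min × 79 kg = 94.8 mcg/min
94.8 mcg/min × 60 min/hr = 5688 mcg/hr
Concentration = 28 mg ÷ 198 mL = 0.1414141 mg/mL = 141.4141 mcg/mL
Rate = 5688 mcg/hr ÷ 141.4141 mcg/mL = 40.22229 mL/hr
Volume infused = 40.22229 mL/hr × 3.1 hr = 124.6891 mL
Volume remaining = 198 − 124.6891 = 73.31091 mL
Drug remaining = 73.31091 mL × 141.4141 mcg/mL = 10367.2 mcg = 10.3672 mg

10.4 mg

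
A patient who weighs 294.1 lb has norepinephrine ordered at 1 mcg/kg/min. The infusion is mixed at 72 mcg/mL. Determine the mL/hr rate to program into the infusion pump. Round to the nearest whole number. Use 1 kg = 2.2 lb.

Weight = 294.1 lb ÷ 2.2 lb/kg = 133.6818 kg
Dose = 1 mcg/kg/min × 133.6818 kg = 133.6818 mcg/min
133.6818 mcg/min × 60 min/hr = 8020.909 mcg/hr
Rate = 8020.909 mcg/hr ÷ 72 mcg/mL = 111.4015 mL/hr

111 mL/hr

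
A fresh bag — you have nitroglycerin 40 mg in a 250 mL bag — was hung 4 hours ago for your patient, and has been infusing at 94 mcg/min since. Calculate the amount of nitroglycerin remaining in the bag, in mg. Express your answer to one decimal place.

17.4 mg

94 mcg/min × 60 min/hr = 5640 mcg/hr
Concentration = 40 mg ÷ 250 mL = 0.16 mg/mL = 160 mcg/mL
Rate = 5640 mcg/hr ÷ 160 mcg/mL = 35.25 mL/hr
Volume infused = 35.25 mL/hr × 4 hr = 141 mL
Volume remaining = 250 − 141 = 109 mL
Drug remaining = 109 mL × 160 mcg/mL = 17440 mcg = 17.44 mg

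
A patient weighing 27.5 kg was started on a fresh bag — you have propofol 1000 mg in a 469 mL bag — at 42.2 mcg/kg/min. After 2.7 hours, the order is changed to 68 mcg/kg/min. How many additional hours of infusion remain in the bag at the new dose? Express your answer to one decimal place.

Initial rate:
Dose = 42.2 mcg/kg/min × 27.5 kg = 1160.5 mcg/min
1160.5 mcg/min × 60 min/hr = 69630 mcg/hr
Concentration = 1000 mg ÷ 469 mL = 2.132196 mg/mL = 2132.196 mcg/mL
Rate = 69630 mcg/hr ÷ 2132.196 mcg/mL = 32.65647 mL/hr
Volume infused so far = 32.65647 mL/hr × 2.7 hr = 88.17247 mL
Volume remaining = 469 − 88.17247 = 380.8275 mL
New rate:
Dose = 68 mcg/kg/min × 27.5 kg = 1870 mcg/min
1870 mcg/min × 60 min/hr = 112200 mcg/hr
Rate = 112200 mcg/hr ÷ 2132.196 mcg/mL = 52.6218 mL/hr
Time remaining = 380.8275 mL ÷ 52.6218 mL/hr = 7.237068 hr

7.2 hours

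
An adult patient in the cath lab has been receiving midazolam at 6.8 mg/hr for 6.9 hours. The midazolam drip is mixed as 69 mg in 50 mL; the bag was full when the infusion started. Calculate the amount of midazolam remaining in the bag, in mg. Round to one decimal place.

Concentration = 69 mg ÷ 50 mL = 1.38 mg/mL
Rate = 6.8 mg/hr ÷ 1.38 mg/mL = 4.927536 mL/hr
Volume infused = 4.927536 mL/hr × 6.9 hr = 34 mL
Volume remaining = 50 − 34 = 16 mL
Drug remaining = 16 mL × 1.38 mg/mL = 22.08 mg

22.1 mg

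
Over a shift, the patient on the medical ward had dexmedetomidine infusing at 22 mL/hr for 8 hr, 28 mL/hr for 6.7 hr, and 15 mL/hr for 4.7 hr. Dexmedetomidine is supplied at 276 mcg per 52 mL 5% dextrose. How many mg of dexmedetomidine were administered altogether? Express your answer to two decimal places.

Concentration = 276 mcg ÷ 52 mL = 5.307692 mcg/mL
Stage 1: 22 mL/hr × 8 hr = 176 mL → 176 mL × 5.307692 mcg/mL = 934.1538 mcg
Stage 2: 28 mL/hr × 6.7 hr = 187.6 mL → 187.6 mL × 5.307692 mcg/mL = 995.7231 mcg
Stage 3: 15 mL/hr × 4.7 hr = 70.5 mL → 70.5 mL × 5.307692 mcg/mL = 374.1923 mcg
Total = 934.1538 + 995.7231 + 374.1923 = 2304.069 mcg = 2.304069 mg

2.30 mg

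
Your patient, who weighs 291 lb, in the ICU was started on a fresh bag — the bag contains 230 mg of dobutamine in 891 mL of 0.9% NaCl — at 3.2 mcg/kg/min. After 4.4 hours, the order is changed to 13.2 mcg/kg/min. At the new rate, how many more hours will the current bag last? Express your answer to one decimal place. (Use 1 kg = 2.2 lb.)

Initial rate:
Weight = 291 lb ÷ 2.2 lb/kg = 132.2727 kg
Dose = 3.2 mcg/kg/min × 132.2727 kg = 423.2727 mcg/min
423.2727 mcg/min × 60 min/hr = 25396.36 mcg/hr
Concentration = 230 mg ÷ 891 mL = 0.2581369 mg/mL = 258.1369 mcg/mL
Rate = 25396.36 mcg/hr ÷ 258.1369 mcg/mL = 98.3833 mL/hr
Volume infused so far = 98.3833 mL/hr × 4.4 hr = 432.8865 mL
Volume remaining = 891 − 432.8865 = 458.1135 mL
New rate:
Dose = 13.2 mcg/kg/min × 132.2727 kg = 1746 mcg/min
1746 mcg/min × 60 min/hr = 104760 mcg/hr
Rate = 104760 mcg/hr ÷ 258.1369 mcg/mL = 405.8311 mL/hr
Time remaining = 458.1135 mL ÷ 405.8311 mL/hr = 1.128828 hr

1.1 hours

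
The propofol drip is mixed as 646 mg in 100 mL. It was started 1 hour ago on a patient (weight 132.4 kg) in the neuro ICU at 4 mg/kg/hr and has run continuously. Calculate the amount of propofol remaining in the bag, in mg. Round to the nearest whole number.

116 mg

Dose = 4 mg/kg/hr × 132.4 kg = 529.6 mg/hr
Concentration = 646 mg ÷ 100 mL = 6.46 mg/mL
Rate = 529.6 mg/hr ÷ 6.46 mg/mL = 81.98142 mL/hr
Volume infused = 81.98142 mL/hr × 1 hr = 81.98142 mL
Volume remaining = 100 − 81.98142 = 18.01858 mL
Drug remaining = 18.01858 mL × 6.46 mg/mL = 116.4 mg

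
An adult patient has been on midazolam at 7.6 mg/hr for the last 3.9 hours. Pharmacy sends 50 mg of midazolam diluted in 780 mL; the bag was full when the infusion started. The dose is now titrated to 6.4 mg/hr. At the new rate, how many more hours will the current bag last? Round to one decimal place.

Initial rate:
Concentration = 50 mg ÷ 780 mL = 0.06410256 mg/mL
Rate = 7.6 mg/hr ÷ 0.06410256 mg/mL = 118.56 mL/hr
Volume infused so far = 118.56 mL/hr × 3.9 hr = 462.384 mL
Volume remaining = 780 − 462.384 = 317.616 mL
New rate:
Rate = 6.4 mg/hr ÷ 0.06410256 mg/mL = 99.84 mL/hr
Time remaining = 317.616 mL ÷ 99.84 mL/hr = 3.18125 hr

3.2 hours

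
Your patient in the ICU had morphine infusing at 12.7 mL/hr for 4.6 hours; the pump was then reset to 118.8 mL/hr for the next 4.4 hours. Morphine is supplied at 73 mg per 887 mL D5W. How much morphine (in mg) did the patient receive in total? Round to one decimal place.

47.8 mg

Concentration = 73 mg ÷ 887 mL = 0.08229989 mg/mL
Stage 1: 12.7 mL/hr × 4.6 hr = 58.42 mL → 58.42 mL × 0.08229989 mg/mL = 4.807959 mg
Stage 2: 118.8 mL/hr × 4.4 hr = 522.72 mL → 522.72 mL × 0.08229989 mg/mL = 43.0198 mg
Total = 4.807959 + 43.0198 = 47.82776 mg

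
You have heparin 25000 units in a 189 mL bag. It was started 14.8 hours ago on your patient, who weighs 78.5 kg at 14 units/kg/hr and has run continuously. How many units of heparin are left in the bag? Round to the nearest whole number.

Dose = 14 units/kg/hr × 78.5 kg = 1099 units/hr
Concentration = 25000 units ÷ 189 mL = 132.2751 units/mL
Rate = 1099 units/hr ÷ 132.2751 units/mL = 8.30844 mL/hr
Volume infused = 8.30844 mL/hr × 14.8 hr = 122.9649 mL
Volume remaining = 189 − 122.9649 = 66.03509 mL
Drug remaining = 66.03509 mL × 132.2751 units/mL = 8734.8 units

8735 units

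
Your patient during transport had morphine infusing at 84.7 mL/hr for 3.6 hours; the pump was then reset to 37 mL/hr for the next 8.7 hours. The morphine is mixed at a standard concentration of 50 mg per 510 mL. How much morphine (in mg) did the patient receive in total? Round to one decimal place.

61.5 mg

Concentration = 50 mg ÷ 510 mL = 0.09803922 mg/mL
Stage 1: 84.7 mL/hr × 3.6 hr = 304.92 mL → 304.92 mL × 0.09803922 mg/mL = 29.89412 mg
Stage 2: 37 mL/hr × 8.7 hr = 321.9 mL → 321.9 mL × 0.09803922 mg/mL = 31.55882 mg
Total = 29.89412 + 31.55882 = 61.45294 mg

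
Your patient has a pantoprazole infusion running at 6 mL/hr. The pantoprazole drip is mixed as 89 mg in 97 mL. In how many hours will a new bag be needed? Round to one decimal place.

16.2 hours

Duration = 97 mL ÷ 6 mL/hr = 16.16667 hr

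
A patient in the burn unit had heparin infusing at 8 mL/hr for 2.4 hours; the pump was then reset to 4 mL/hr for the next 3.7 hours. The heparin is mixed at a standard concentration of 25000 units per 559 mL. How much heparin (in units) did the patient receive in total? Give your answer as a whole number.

Concentration = 25000 units ÷ 559 mL = 44.72272 units/mL
Stage 1: 8 mL/hr × 2.4 hr = 19.2 mL → 19.2 mL × 44.72272 units/mL = 858.6762 units
Stage 2: 4 mL/hr × 3.7 hr = 14.8 mL → 14.8 mL × 44.72272 units/mL = 661.8962 units
Total = 858.6762 + 661.8962 = 1520.572 units

1521 units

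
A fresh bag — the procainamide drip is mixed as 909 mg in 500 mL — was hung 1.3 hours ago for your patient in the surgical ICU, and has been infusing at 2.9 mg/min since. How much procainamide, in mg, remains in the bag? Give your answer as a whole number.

683 mg

2.9 mg/min × 60 min/hr = 174 mg/hr
Concentration = 909 mg ÷ 500 mL = 1.818 mg/mL
Rate = 174 mg/hr ÷ 1.818 mg/mL = 95.70957 mL/hr
Volume infused = 95.70957 mL/hr × 1.3 hr = 124.4224 mL
Volume remaining = 500 − 124.4224 = 375.5776 mL
Drug remaining = 375.5776 mL × 1.818 mg/mL = 682.8 mg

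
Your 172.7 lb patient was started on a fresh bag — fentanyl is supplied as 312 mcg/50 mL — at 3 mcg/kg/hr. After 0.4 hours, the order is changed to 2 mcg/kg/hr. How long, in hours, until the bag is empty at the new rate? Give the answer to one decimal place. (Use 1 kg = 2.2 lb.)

Initial rate:
Weight = 172.7 lb ÷ 2.2 lb/kg = 78.5 kg
Dose = 3 mcg/kg/hr × 78.5 kg = 235.5 mcg/hr
Concentration = 312 mcg ÷ 50 mL = 6.24 mcg/mL
Rate = 235.5 mcg/hr ÷ 6.24 mcg/mL = 37.74038 mL/hr
Volume infused so far = 37.74038 mL/hr × 0.4 hr = 15.09615 mL
Volume remaining = 50 − 15.09615 = 34.90385 mL
New rate:
Dose = 2 mcg/kg/hr × 78.5 kg = 157 mcg/hr
Rate = 157 mcg/hr ÷ 6.24 mcg/mL = 25.16026 mL/hr
Time remaining = 34.90385 mL ÷ 25.16026 mL/hr = 1.387261 hr

1.4 hours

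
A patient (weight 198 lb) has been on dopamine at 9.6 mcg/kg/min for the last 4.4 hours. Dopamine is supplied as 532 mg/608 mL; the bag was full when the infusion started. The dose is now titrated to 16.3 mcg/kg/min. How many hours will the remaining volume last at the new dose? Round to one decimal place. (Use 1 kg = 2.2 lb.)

Initial rate:
Weight = 198 lb ÷ 2.2 lb/kg = 90 kg
Dose = 9.6 mcg/kg/min × 90 kg = 864 mcg/min
864 mcg/min × 60 min/hr = 51840 mcg/hr
Concentration = 532 mg ÷ 608 mL = 0.875 mg/mL = 875 mcg/mL
Rate = 51840 mcg/hr ÷ 875 mcg/mL = 59.24571 mL/hr
Volume infused so far = 59.24571 mL/hr × 4.4 hr = 260.6811 mL
Volume remaining = 608 − 260.6811 = 347.3189 mL
New rate:
Dose = 16.3 mcg/kg/min × 90 kg = 1467 mcg/min
1467 mcg/min × 60 min/hr = 88020 mcg/hr
Rate = 88020 mcg/hr ÷ 875 mcg/mL = 100.5943 mL/hr
Time remaining = 347.3189 mL ÷ 100.5943 mL/hr = 3.45267 hr

3.5 hours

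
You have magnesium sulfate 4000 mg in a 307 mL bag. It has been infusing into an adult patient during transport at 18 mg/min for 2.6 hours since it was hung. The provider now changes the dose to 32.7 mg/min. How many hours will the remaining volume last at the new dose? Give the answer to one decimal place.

0.6 hours

Initial rate:
18 mg/min × 60 min/hr = 1080 mg/hr
Concentration = 4000 mg ÷ 307 mL = 13.02932 mg/mL
Rate = 1080 mg/hr ÷ 13.02932 mg/mL = 82.89 mL/hr
Volume infused so far = 82.89 mL/hr × 2.6 hr = 215.514 mL
Volume remaining = 307 − 215.514 = 91.486 mL
New rate:
32.7 mg/min × 60 min/hr = 1962 mg/hr
Rate = 1962 mg/hr ÷ 13.02932 mg/mL = 150.5835 mL/hr
Time remaining = 91.486 mL ÷ 150.5835 mL/hr = 0.6075433 hr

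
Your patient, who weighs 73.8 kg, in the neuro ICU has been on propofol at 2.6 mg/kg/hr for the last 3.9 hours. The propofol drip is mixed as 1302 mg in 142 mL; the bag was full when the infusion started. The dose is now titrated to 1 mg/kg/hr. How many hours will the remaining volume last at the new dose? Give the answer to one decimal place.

Initial rate:
Dose = 2.6 mg/kg/hr × 73.8 kg = 191.88 mg/hr
Concentration = 1302 mg ÷ 142 mL = 9.169014 mg/mL
Rate = 191.88 mg/hr ÷ 9.169014 mg/mL = 20.927 mL/hr
Volume infused so far = 20.927 mL/hr × 3.9 hr = 81.61532 mL
Volume remaining = 142 − 81.61532 = 60.38468 mL
New rate:
Dose = 1 mg/kg/hr × 73.8 kg = 73.8 mg/hr
Rate = 73.8 mg/hr ÷ 9.169014 mg/mL = 8.048848 mL/hr
Time remaining = 60.38468 mL ÷ 8.048848 mL/hr = 7.502276 hr

7.5 hours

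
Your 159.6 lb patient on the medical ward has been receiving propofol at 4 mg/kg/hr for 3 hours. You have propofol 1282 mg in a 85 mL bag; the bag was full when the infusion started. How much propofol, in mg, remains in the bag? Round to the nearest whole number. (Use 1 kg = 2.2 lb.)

411 mg

Weight = 159.6 lb ÷ 2.2 lb/kg = 72.54545 kg
Dose = 4 mg/kg/hr × 72.54545 kg = 290.1818 mg/hr
Concentration = 1282 mg ÷ 85 mL = 15.08235 mg/mL
Rate = 290.1818 mg/hr ÷ 15.08235 mg/mL = 19.23982 mL/hr
Volume infused = 19.23982 mL/hr × 3 hr = 57.71947 mL
Volume remaining = 85 − 57.71947 = 27.28053 mL
Drug remaining = 27.28053 mL × 15.08235 mg/mL = 411.4545 mg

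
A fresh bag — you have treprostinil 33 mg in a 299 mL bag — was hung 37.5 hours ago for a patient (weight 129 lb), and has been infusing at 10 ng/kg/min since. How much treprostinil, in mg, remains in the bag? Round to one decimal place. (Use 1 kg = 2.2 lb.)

31.7 mg

Weight = 129 lb ÷ 2.2 lb/kg = 58.63636 kg
Dose = 10 ng/kg/min × 58.63636 kg = 586.3636 ng/min
586.3636 ng/min × 60 min/hr = 35181.82 ng/hr
Concentration = 33 mg ÷ 299 mL = 0.1103679 mg/mL = 110367.9 ng/mL
Rate = 35181.82 ng/hr ÷ 110367.9 ng/mL = 0.3187686 mL/hr
Volume infused = 0.3187686 mL/hr × 37.5 hr = 11.95382 mL
Volume remaining = 299 − 11.95382 = 287.0462 mL
Drug remaining = 287.0462 mL × 110367.9 ng/mL = 31680682 ng = 31.68068 mg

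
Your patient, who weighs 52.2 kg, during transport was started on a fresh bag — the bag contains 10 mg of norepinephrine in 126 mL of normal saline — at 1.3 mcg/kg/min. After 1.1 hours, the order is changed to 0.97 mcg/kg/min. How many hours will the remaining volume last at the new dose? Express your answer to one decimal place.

Initial rate:
Dose = 1.3 mcg/kg/min × 52.2 kg = 67.86 mcg/min
67.86 mcg/min × 60 min/hr = 4071.6 mcg/hr
Concentration = 10 mg ÷ 126 mL = 0.07936508 mg/mL = 79.36508 mcg/mL
Rate = 4071.6 mcg/hr ÷ 79.36508 mcg/mL = 51.30216 mL/hr
Volume infused so far = 51.30216 mL/hr × 1.1 hr = 56.43238 mL
Volume remaining = 126 − 56.43238 = 69.56762 mL
New rate:
Dose = 0.97 mcg/kg/min × 52.2 kg = 50.634 mcg/min
50.634 mcg/min × 60 min/hr = 3038.04 mcg/hr
Rate = 3038.04 mcg/hr ÷ 79.36508 mcg/mL = 38.2793 mL/hr
Time remaining = 69.56762 mL ÷ 38.2793 mL/hr = 1.817369 hr

1.8 hours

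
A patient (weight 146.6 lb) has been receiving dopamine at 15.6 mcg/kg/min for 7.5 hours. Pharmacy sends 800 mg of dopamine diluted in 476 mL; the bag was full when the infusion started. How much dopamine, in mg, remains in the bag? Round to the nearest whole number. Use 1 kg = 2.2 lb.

332 mg

Weight = 146.6 lb ÷ 2.2 lb/kg = 66.63636 kg
Dose = 15.6 mcg/kg/min × 66.63636 kg = 1039.527 mcg/min
1039.527 mcg/min × 60 min/hr = 62371.64 mcg/hr
Concentration = 800 mg ÷ 476 mL = 1.680672 mg/mL = 1680.672 mcg/mL
Rate = 62371.64 mcg/hr ÷ 1680.672 mcg/mL = 37.11112 mL/hr
Volume infused = 37.11112 mL/hr × 7.5 hr = 278.3334 mL
Volume remaining = 476 − 278.3334 = 197.6666 mL
Drug remaining = 197.6666 mL × 1680.672 mcg/mL = 332212.7 mcg = 332.2127 mg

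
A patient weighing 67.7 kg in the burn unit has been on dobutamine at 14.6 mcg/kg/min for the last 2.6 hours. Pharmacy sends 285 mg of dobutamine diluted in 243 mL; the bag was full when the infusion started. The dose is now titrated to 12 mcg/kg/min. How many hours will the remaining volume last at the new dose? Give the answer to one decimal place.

Initial rate:
Dose = 14.6 mcg/kg/min × 67.7 kg = 988.42 mcg/min
988.42 mcg/min × 60 min/hr = 59305.2 mcg/hr
Concentration = 285 mg ÷ 243 mL = 1.17284 mg/mL = 1172.84 mcg/mL
Rate = 59305.2 mcg/hr ÷ 1172.84 mcg/mL = 50.56549 mL/hr
Volume infused so far = 50.56549 mL/hr × 2.6 hr = 131.4703 mL
Volume remaining = 243 − 131.4703 = 111.5297 mL
New rate:
Dose = 12 mcg/kg/min × 67.7 kg = 812.4 mcg/min
812.4 mcg/min × 60 min/hr = 48744 mcg/hr
Rate = 48744 mcg/hr ÷ 1172.84 mcg/mL = 41.56067 mL/hr
Time remaining = 111.5297 mL ÷ 41.56067 mL/hr = 2.68354 hr

2.7 hours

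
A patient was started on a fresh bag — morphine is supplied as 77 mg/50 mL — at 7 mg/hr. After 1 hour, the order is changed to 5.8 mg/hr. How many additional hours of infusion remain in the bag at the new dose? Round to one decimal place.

Initial rate:
Concentration = 77 mg ÷ 50 mL = 1.54 mg/mL
Rate = 7 mg/hr ÷ 1.54 mg/mL = 4.545455 mL/hr
Volume infused so far = 4.545455 mL/hr × 1 hr = 4.545455 mL
Volume remaining = 50 − 4.545455 = 45.45455 mL
New rate:
Rate = 5.8 mg/hr ÷ 1.54 mg/mL = 3.766234 mL/hr
Time remaining = 45.45455 mL ÷ 3.766234 mL/hr = 12.06897 hr

12.1 hours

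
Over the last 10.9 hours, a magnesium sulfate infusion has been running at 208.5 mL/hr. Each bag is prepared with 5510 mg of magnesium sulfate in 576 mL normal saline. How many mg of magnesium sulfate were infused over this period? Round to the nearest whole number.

Concentration = 5510 mg ÷ 576 mL = 9.565972 mg/mL
Drug rate = 208.5 mL/hr × 9.565972 mg/mL = 1994.505 mg/hr
Total = 1994.505 mg/hr × 10.9 hr = 21740.11 mg

21740 mg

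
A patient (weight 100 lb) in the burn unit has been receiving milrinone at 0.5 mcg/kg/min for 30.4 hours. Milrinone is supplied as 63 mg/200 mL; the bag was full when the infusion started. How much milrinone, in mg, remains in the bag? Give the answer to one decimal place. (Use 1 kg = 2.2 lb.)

21.5 mg

Weight = 100 lb ÷ 2.2 lb/kg = 45.45455 kg
Dose = 0.5 mcg/kg/min × 45.45455 kg = 22.72727 mcg/min
22.72727 mcg/min × 60 min/hr = 1363.636 mcg/hr
Concentration = 63 mg ÷ 200 mL = 0.315 mg/mL = 315 mcg/mL
Rate = 1363.636 mcg/hr ÷ 315 mcg/mL = 4.329004 mL/hr
Volume infused = 4.329004 mL/hr × 30.4 hr = 131.6017 mL
Volume remaining = 200 − 131.6017 = 68.39827 mL
Drug remaining = 68.39827 mL × 315 mcg/mL = 21545.45 mcg = 21.54545 mg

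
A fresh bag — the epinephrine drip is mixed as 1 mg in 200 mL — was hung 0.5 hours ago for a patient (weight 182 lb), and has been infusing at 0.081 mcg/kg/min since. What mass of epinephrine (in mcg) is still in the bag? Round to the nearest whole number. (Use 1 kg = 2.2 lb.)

Weight = 182 lb ÷ 2.2 lb/kg = 82.72727 kg
Dose = 0.081 mcg/kg/min × 82.72727 kg = 6.700909 mcg/min
6.700909 mcg/min × 60 min/hr = 402.0545 mcg/hr
Concentration = 1 mg ÷ 200 mL = 0.005 mg/mL = 5 mcg/mL
Rate = 402.0545 mcg/hr ÷ 5 mcg/mL = 80.41091 mL/hr
Volume infused = 80.41091 mL/hr × 0.5 hr = 40.20545 mL
Volume remaining = 200 − 40.20545 = 159.7945 mL
Drug remaining = 159.7945 mL × 5 mcg/mL = 798.9727 mcg

799 mcg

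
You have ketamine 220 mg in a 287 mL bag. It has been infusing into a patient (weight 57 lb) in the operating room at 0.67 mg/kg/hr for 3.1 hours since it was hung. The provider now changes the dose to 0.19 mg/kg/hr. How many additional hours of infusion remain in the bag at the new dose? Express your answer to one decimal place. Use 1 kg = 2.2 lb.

Initial rate:
Weight = 57 lb ÷ 2.2 lb/kg = 25.90909 kg
Dose = 0.67 mg/kg/hr × 25.90909 kg = 17.35909 mg/hr
Concentration = 220 mg ÷ 287 mL = 0.7665505 mg/mL
Rate = 17.35909 mg/hr ÷ 0.7665505 mg/mL = 22.64572 mL/hr
Volume infused so far = 22.64572 mL/hr × 3.1 hr = 70.20174 mL
Volume remaining = 287 − 70.20174 = 216.7983 mL
New rate:
Dose = 0.19 mg/kg/hr × 25.90909 kg = 4.922727 mg/hr
Rate = 4.922727 mg/hr ÷ 0.7665505 mg/mL = 6.421921 mL/hr
Time remaining = 216.7983 mL ÷ 6.421921 mL/hr = 33.7591 hr

33.8 hours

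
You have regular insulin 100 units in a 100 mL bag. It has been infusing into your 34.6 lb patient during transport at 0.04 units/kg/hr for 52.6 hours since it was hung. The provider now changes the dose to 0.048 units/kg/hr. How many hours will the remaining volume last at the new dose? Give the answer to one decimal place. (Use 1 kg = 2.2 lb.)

88.6 hours

Initial rate:
Weight = 34.6 lb ÷ 2.2 lb/kg = 15.72727 kg
Dose = 0.04 units/kg/hr × 15.72727 kg = 0.6290909 units/hr
Concentration = 100 units ÷ 100 mL = 1 units/mL
Rate = 0.6290909 units/hr ÷ 1 units/mL = 0.6290909 mL/hr
Volume infused so far = 0.6290909 mL/hr × 52.6 hr = 33.09018 mL
Volume remaining = 100 − 33.09018 = 66.90982 mL
New rate:
Dose = 0.048 units/kg/hr × 15.72727 kg = 0.7549091 units/hr
Rate = 0.7549091 units/hr ÷ 1 units/mL = 0.7549091 mL/hr
Time remaining = 66.90982 mL ÷ 0.7549091 mL/hr = 88.63295 hr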